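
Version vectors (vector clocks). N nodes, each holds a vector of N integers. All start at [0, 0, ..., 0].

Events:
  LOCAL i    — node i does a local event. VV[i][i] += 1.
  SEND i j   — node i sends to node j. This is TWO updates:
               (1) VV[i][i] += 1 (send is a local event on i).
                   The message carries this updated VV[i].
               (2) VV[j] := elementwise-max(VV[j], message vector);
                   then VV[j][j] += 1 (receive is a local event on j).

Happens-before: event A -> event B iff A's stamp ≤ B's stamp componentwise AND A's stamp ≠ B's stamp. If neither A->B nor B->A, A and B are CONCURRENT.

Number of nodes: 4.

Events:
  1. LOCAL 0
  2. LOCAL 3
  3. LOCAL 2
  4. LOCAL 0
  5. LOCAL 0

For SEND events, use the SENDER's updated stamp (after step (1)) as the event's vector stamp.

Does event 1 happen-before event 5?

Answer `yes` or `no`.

Initial: VV[0]=[0, 0, 0, 0]
Initial: VV[1]=[0, 0, 0, 0]
Initial: VV[2]=[0, 0, 0, 0]
Initial: VV[3]=[0, 0, 0, 0]
Event 1: LOCAL 0: VV[0][0]++ -> VV[0]=[1, 0, 0, 0]
Event 2: LOCAL 3: VV[3][3]++ -> VV[3]=[0, 0, 0, 1]
Event 3: LOCAL 2: VV[2][2]++ -> VV[2]=[0, 0, 1, 0]
Event 4: LOCAL 0: VV[0][0]++ -> VV[0]=[2, 0, 0, 0]
Event 5: LOCAL 0: VV[0][0]++ -> VV[0]=[3, 0, 0, 0]
Event 1 stamp: [1, 0, 0, 0]
Event 5 stamp: [3, 0, 0, 0]
[1, 0, 0, 0] <= [3, 0, 0, 0]? True. Equal? False. Happens-before: True

Answer: yes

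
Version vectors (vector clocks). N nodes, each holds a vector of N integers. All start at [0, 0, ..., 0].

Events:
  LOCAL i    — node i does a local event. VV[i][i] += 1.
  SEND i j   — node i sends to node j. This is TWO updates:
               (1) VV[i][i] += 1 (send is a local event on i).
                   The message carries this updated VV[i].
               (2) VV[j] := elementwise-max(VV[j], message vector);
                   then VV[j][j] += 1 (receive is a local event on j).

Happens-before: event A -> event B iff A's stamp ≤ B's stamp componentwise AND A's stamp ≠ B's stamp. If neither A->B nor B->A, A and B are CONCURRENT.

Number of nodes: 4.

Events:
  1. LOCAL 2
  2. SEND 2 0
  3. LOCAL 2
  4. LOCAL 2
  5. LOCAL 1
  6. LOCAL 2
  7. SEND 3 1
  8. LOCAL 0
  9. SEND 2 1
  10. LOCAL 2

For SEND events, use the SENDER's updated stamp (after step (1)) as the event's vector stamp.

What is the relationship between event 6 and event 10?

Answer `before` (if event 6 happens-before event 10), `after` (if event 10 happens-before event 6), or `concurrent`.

Answer: before

Derivation:
Initial: VV[0]=[0, 0, 0, 0]
Initial: VV[1]=[0, 0, 0, 0]
Initial: VV[2]=[0, 0, 0, 0]
Initial: VV[3]=[0, 0, 0, 0]
Event 1: LOCAL 2: VV[2][2]++ -> VV[2]=[0, 0, 1, 0]
Event 2: SEND 2->0: VV[2][2]++ -> VV[2]=[0, 0, 2, 0], msg_vec=[0, 0, 2, 0]; VV[0]=max(VV[0],msg_vec) then VV[0][0]++ -> VV[0]=[1, 0, 2, 0]
Event 3: LOCAL 2: VV[2][2]++ -> VV[2]=[0, 0, 3, 0]
Event 4: LOCAL 2: VV[2][2]++ -> VV[2]=[0, 0, 4, 0]
Event 5: LOCAL 1: VV[1][1]++ -> VV[1]=[0, 1, 0, 0]
Event 6: LOCAL 2: VV[2][2]++ -> VV[2]=[0, 0, 5, 0]
Event 7: SEND 3->1: VV[3][3]++ -> VV[3]=[0, 0, 0, 1], msg_vec=[0, 0, 0, 1]; VV[1]=max(VV[1],msg_vec) then VV[1][1]++ -> VV[1]=[0, 2, 0, 1]
Event 8: LOCAL 0: VV[0][0]++ -> VV[0]=[2, 0, 2, 0]
Event 9: SEND 2->1: VV[2][2]++ -> VV[2]=[0, 0, 6, 0], msg_vec=[0, 0, 6, 0]; VV[1]=max(VV[1],msg_vec) then VV[1][1]++ -> VV[1]=[0, 3, 6, 1]
Event 10: LOCAL 2: VV[2][2]++ -> VV[2]=[0, 0, 7, 0]
Event 6 stamp: [0, 0, 5, 0]
Event 10 stamp: [0, 0, 7, 0]
[0, 0, 5, 0] <= [0, 0, 7, 0]? True
[0, 0, 7, 0] <= [0, 0, 5, 0]? False
Relation: before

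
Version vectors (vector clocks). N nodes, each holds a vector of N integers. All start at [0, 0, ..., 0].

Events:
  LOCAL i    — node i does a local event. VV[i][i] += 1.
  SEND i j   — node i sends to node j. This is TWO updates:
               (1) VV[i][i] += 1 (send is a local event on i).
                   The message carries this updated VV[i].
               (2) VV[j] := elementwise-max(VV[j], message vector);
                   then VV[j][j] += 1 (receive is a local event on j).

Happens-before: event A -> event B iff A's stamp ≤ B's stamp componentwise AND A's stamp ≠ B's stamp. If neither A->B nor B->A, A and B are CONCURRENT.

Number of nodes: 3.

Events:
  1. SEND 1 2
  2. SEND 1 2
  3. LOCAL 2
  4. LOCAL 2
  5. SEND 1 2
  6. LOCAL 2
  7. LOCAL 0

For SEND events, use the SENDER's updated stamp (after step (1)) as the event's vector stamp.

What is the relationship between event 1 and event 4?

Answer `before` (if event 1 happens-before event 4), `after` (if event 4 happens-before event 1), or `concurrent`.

Answer: before

Derivation:
Initial: VV[0]=[0, 0, 0]
Initial: VV[1]=[0, 0, 0]
Initial: VV[2]=[0, 0, 0]
Event 1: SEND 1->2: VV[1][1]++ -> VV[1]=[0, 1, 0], msg_vec=[0, 1, 0]; VV[2]=max(VV[2],msg_vec) then VV[2][2]++ -> VV[2]=[0, 1, 1]
Event 2: SEND 1->2: VV[1][1]++ -> VV[1]=[0, 2, 0], msg_vec=[0, 2, 0]; VV[2]=max(VV[2],msg_vec) then VV[2][2]++ -> VV[2]=[0, 2, 2]
Event 3: LOCAL 2: VV[2][2]++ -> VV[2]=[0, 2, 3]
Event 4: LOCAL 2: VV[2][2]++ -> VV[2]=[0, 2, 4]
Event 5: SEND 1->2: VV[1][1]++ -> VV[1]=[0, 3, 0], msg_vec=[0, 3, 0]; VV[2]=max(VV[2],msg_vec) then VV[2][2]++ -> VV[2]=[0, 3, 5]
Event 6: LOCAL 2: VV[2][2]++ -> VV[2]=[0, 3, 6]
Event 7: LOCAL 0: VV[0][0]++ -> VV[0]=[1, 0, 0]
Event 1 stamp: [0, 1, 0]
Event 4 stamp: [0, 2, 4]
[0, 1, 0] <= [0, 2, 4]? True
[0, 2, 4] <= [0, 1, 0]? False
Relation: before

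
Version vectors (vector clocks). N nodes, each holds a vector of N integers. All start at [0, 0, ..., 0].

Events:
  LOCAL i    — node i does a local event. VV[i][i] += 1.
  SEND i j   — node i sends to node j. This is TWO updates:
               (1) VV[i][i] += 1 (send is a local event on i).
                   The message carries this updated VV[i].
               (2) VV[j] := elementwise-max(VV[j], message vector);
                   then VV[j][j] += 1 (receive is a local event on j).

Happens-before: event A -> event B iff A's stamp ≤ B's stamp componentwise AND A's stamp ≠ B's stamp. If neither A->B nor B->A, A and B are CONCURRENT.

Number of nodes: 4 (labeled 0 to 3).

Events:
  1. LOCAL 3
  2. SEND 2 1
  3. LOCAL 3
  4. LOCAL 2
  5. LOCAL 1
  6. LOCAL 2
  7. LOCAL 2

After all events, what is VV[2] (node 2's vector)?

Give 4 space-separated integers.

Initial: VV[0]=[0, 0, 0, 0]
Initial: VV[1]=[0, 0, 0, 0]
Initial: VV[2]=[0, 0, 0, 0]
Initial: VV[3]=[0, 0, 0, 0]
Event 1: LOCAL 3: VV[3][3]++ -> VV[3]=[0, 0, 0, 1]
Event 2: SEND 2->1: VV[2][2]++ -> VV[2]=[0, 0, 1, 0], msg_vec=[0, 0, 1, 0]; VV[1]=max(VV[1],msg_vec) then VV[1][1]++ -> VV[1]=[0, 1, 1, 0]
Event 3: LOCAL 3: VV[3][3]++ -> VV[3]=[0, 0, 0, 2]
Event 4: LOCAL 2: VV[2][2]++ -> VV[2]=[0, 0, 2, 0]
Event 5: LOCAL 1: VV[1][1]++ -> VV[1]=[0, 2, 1, 0]
Event 6: LOCAL 2: VV[2][2]++ -> VV[2]=[0, 0, 3, 0]
Event 7: LOCAL 2: VV[2][2]++ -> VV[2]=[0, 0, 4, 0]
Final vectors: VV[0]=[0, 0, 0, 0]; VV[1]=[0, 2, 1, 0]; VV[2]=[0, 0, 4, 0]; VV[3]=[0, 0, 0, 2]

Answer: 0 0 4 0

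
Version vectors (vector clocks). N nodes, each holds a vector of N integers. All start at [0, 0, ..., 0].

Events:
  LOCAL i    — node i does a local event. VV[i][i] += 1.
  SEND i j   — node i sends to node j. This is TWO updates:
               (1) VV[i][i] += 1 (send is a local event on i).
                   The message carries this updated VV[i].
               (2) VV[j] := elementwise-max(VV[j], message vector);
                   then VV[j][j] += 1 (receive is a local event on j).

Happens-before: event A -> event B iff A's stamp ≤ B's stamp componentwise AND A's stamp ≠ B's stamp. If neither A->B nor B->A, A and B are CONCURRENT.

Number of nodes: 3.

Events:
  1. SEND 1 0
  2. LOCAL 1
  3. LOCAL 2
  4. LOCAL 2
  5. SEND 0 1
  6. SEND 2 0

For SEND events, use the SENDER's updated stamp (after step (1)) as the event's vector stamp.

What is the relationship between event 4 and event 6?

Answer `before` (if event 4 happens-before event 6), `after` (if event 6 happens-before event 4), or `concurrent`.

Initial: VV[0]=[0, 0, 0]
Initial: VV[1]=[0, 0, 0]
Initial: VV[2]=[0, 0, 0]
Event 1: SEND 1->0: VV[1][1]++ -> VV[1]=[0, 1, 0], msg_vec=[0, 1, 0]; VV[0]=max(VV[0],msg_vec) then VV[0][0]++ -> VV[0]=[1, 1, 0]
Event 2: LOCAL 1: VV[1][1]++ -> VV[1]=[0, 2, 0]
Event 3: LOCAL 2: VV[2][2]++ -> VV[2]=[0, 0, 1]
Event 4: LOCAL 2: VV[2][2]++ -> VV[2]=[0, 0, 2]
Event 5: SEND 0->1: VV[0][0]++ -> VV[0]=[2, 1, 0], msg_vec=[2, 1, 0]; VV[1]=max(VV[1],msg_vec) then VV[1][1]++ -> VV[1]=[2, 3, 0]
Event 6: SEND 2->0: VV[2][2]++ -> VV[2]=[0, 0, 3], msg_vec=[0, 0, 3]; VV[0]=max(VV[0],msg_vec) then VV[0][0]++ -> VV[0]=[3, 1, 3]
Event 4 stamp: [0, 0, 2]
Event 6 stamp: [0, 0, 3]
[0, 0, 2] <= [0, 0, 3]? True
[0, 0, 3] <= [0, 0, 2]? False
Relation: before

Answer: before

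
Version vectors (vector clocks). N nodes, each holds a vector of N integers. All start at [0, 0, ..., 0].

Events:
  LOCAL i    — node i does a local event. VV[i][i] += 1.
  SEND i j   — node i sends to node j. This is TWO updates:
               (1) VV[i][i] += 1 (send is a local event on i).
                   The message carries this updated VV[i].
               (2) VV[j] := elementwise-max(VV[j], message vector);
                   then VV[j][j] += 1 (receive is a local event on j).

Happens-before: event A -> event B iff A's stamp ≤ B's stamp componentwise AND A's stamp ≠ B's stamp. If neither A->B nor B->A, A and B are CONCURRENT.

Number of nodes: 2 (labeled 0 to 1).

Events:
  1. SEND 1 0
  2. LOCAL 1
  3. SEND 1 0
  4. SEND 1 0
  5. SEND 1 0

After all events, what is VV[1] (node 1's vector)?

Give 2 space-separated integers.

Answer: 0 5

Derivation:
Initial: VV[0]=[0, 0]
Initial: VV[1]=[0, 0]
Event 1: SEND 1->0: VV[1][1]++ -> VV[1]=[0, 1], msg_vec=[0, 1]; VV[0]=max(VV[0],msg_vec) then VV[0][0]++ -> VV[0]=[1, 1]
Event 2: LOCAL 1: VV[1][1]++ -> VV[1]=[0, 2]
Event 3: SEND 1->0: VV[1][1]++ -> VV[1]=[0, 3], msg_vec=[0, 3]; VV[0]=max(VV[0],msg_vec) then VV[0][0]++ -> VV[0]=[2, 3]
Event 4: SEND 1->0: VV[1][1]++ -> VV[1]=[0, 4], msg_vec=[0, 4]; VV[0]=max(VV[0],msg_vec) then VV[0][0]++ -> VV[0]=[3, 4]
Event 5: SEND 1->0: VV[1][1]++ -> VV[1]=[0, 5], msg_vec=[0, 5]; VV[0]=max(VV[0],msg_vec) then VV[0][0]++ -> VV[0]=[4, 5]
Final vectors: VV[0]=[4, 5]; VV[1]=[0, 5]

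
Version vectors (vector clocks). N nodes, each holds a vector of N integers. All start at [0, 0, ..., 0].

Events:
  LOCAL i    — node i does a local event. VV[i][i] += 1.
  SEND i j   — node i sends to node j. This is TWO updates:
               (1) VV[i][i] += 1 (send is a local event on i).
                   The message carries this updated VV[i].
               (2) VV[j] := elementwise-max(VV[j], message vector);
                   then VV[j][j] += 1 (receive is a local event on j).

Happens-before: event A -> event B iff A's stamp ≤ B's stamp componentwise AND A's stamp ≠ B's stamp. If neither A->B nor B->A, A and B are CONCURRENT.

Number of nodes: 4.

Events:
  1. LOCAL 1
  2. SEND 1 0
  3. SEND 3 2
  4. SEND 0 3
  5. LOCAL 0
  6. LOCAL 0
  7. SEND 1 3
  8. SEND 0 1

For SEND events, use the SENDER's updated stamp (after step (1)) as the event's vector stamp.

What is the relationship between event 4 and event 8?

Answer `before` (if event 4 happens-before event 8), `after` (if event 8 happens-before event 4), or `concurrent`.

Initial: VV[0]=[0, 0, 0, 0]
Initial: VV[1]=[0, 0, 0, 0]
Initial: VV[2]=[0, 0, 0, 0]
Initial: VV[3]=[0, 0, 0, 0]
Event 1: LOCAL 1: VV[1][1]++ -> VV[1]=[0, 1, 0, 0]
Event 2: SEND 1->0: VV[1][1]++ -> VV[1]=[0, 2, 0, 0], msg_vec=[0, 2, 0, 0]; VV[0]=max(VV[0],msg_vec) then VV[0][0]++ -> VV[0]=[1, 2, 0, 0]
Event 3: SEND 3->2: VV[3][3]++ -> VV[3]=[0, 0, 0, 1], msg_vec=[0, 0, 0, 1]; VV[2]=max(VV[2],msg_vec) then VV[2][2]++ -> VV[2]=[0, 0, 1, 1]
Event 4: SEND 0->3: VV[0][0]++ -> VV[0]=[2, 2, 0, 0], msg_vec=[2, 2, 0, 0]; VV[3]=max(VV[3],msg_vec) then VV[3][3]++ -> VV[3]=[2, 2, 0, 2]
Event 5: LOCAL 0: VV[0][0]++ -> VV[0]=[3, 2, 0, 0]
Event 6: LOCAL 0: VV[0][0]++ -> VV[0]=[4, 2, 0, 0]
Event 7: SEND 1->3: VV[1][1]++ -> VV[1]=[0, 3, 0, 0], msg_vec=[0, 3, 0, 0]; VV[3]=max(VV[3],msg_vec) then VV[3][3]++ -> VV[3]=[2, 3, 0, 3]
Event 8: SEND 0->1: VV[0][0]++ -> VV[0]=[5, 2, 0, 0], msg_vec=[5, 2, 0, 0]; VV[1]=max(VV[1],msg_vec) then VV[1][1]++ -> VV[1]=[5, 4, 0, 0]
Event 4 stamp: [2, 2, 0, 0]
Event 8 stamp: [5, 2, 0, 0]
[2, 2, 0, 0] <= [5, 2, 0, 0]? True
[5, 2, 0, 0] <= [2, 2, 0, 0]? False
Relation: before

Answer: before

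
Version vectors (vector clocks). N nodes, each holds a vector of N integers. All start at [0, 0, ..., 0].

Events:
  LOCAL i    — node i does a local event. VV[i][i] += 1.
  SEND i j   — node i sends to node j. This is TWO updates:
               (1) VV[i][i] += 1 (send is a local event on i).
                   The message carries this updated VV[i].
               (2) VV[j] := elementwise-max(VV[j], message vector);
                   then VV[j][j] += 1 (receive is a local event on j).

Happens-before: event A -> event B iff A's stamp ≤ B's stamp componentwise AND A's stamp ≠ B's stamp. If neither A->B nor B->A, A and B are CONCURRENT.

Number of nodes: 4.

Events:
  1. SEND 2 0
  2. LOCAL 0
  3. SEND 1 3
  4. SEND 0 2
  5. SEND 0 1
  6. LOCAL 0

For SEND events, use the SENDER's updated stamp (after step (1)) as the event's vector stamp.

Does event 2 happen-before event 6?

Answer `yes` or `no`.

Answer: yes

Derivation:
Initial: VV[0]=[0, 0, 0, 0]
Initial: VV[1]=[0, 0, 0, 0]
Initial: VV[2]=[0, 0, 0, 0]
Initial: VV[3]=[0, 0, 0, 0]
Event 1: SEND 2->0: VV[2][2]++ -> VV[2]=[0, 0, 1, 0], msg_vec=[0, 0, 1, 0]; VV[0]=max(VV[0],msg_vec) then VV[0][0]++ -> VV[0]=[1, 0, 1, 0]
Event 2: LOCAL 0: VV[0][0]++ -> VV[0]=[2, 0, 1, 0]
Event 3: SEND 1->3: VV[1][1]++ -> VV[1]=[0, 1, 0, 0], msg_vec=[0, 1, 0, 0]; VV[3]=max(VV[3],msg_vec) then VV[3][3]++ -> VV[3]=[0, 1, 0, 1]
Event 4: SEND 0->2: VV[0][0]++ -> VV[0]=[3, 0, 1, 0], msg_vec=[3, 0, 1, 0]; VV[2]=max(VV[2],msg_vec) then VV[2][2]++ -> VV[2]=[3, 0, 2, 0]
Event 5: SEND 0->1: VV[0][0]++ -> VV[0]=[4, 0, 1, 0], msg_vec=[4, 0, 1, 0]; VV[1]=max(VV[1],msg_vec) then VV[1][1]++ -> VV[1]=[4, 2, 1, 0]
Event 6: LOCAL 0: VV[0][0]++ -> VV[0]=[5, 0, 1, 0]
Event 2 stamp: [2, 0, 1, 0]
Event 6 stamp: [5, 0, 1, 0]
[2, 0, 1, 0] <= [5, 0, 1, 0]? True. Equal? False. Happens-before: True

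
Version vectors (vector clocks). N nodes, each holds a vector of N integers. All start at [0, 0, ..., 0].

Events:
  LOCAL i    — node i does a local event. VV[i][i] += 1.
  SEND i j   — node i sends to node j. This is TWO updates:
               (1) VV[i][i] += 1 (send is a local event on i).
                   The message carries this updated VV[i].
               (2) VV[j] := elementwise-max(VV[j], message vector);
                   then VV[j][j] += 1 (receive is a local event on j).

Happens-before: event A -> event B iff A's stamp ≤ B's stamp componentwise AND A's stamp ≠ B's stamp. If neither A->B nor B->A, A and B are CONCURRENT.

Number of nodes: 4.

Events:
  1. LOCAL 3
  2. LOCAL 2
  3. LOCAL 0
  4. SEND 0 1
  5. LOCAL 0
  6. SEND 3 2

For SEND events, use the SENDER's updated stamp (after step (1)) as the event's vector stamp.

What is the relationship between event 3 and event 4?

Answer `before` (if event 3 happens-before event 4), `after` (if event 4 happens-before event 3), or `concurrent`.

Initial: VV[0]=[0, 0, 0, 0]
Initial: VV[1]=[0, 0, 0, 0]
Initial: VV[2]=[0, 0, 0, 0]
Initial: VV[3]=[0, 0, 0, 0]
Event 1: LOCAL 3: VV[3][3]++ -> VV[3]=[0, 0, 0, 1]
Event 2: LOCAL 2: VV[2][2]++ -> VV[2]=[0, 0, 1, 0]
Event 3: LOCAL 0: VV[0][0]++ -> VV[0]=[1, 0, 0, 0]
Event 4: SEND 0->1: VV[0][0]++ -> VV[0]=[2, 0, 0, 0], msg_vec=[2, 0, 0, 0]; VV[1]=max(VV[1],msg_vec) then VV[1][1]++ -> VV[1]=[2, 1, 0, 0]
Event 5: LOCAL 0: VV[0][0]++ -> VV[0]=[3, 0, 0, 0]
Event 6: SEND 3->2: VV[3][3]++ -> VV[3]=[0, 0, 0, 2], msg_vec=[0, 0, 0, 2]; VV[2]=max(VV[2],msg_vec) then VV[2][2]++ -> VV[2]=[0, 0, 2, 2]
Event 3 stamp: [1, 0, 0, 0]
Event 4 stamp: [2, 0, 0, 0]
[1, 0, 0, 0] <= [2, 0, 0, 0]? True
[2, 0, 0, 0] <= [1, 0, 0, 0]? False
Relation: before

Answer: before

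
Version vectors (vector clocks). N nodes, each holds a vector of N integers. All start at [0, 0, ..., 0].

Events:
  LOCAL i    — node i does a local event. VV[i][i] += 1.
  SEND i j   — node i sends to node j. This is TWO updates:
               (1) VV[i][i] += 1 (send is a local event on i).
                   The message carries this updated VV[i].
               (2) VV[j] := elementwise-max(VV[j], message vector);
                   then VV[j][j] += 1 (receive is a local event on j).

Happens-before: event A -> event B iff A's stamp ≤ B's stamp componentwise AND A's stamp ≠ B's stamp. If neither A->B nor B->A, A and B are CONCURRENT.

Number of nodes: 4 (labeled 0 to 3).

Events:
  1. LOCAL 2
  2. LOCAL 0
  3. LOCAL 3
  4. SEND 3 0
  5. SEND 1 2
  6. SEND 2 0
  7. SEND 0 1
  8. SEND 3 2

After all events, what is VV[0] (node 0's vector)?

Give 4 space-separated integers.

Answer: 4 1 3 2

Derivation:
Initial: VV[0]=[0, 0, 0, 0]
Initial: VV[1]=[0, 0, 0, 0]
Initial: VV[2]=[0, 0, 0, 0]
Initial: VV[3]=[0, 0, 0, 0]
Event 1: LOCAL 2: VV[2][2]++ -> VV[2]=[0, 0, 1, 0]
Event 2: LOCAL 0: VV[0][0]++ -> VV[0]=[1, 0, 0, 0]
Event 3: LOCAL 3: VV[3][3]++ -> VV[3]=[0, 0, 0, 1]
Event 4: SEND 3->0: VV[3][3]++ -> VV[3]=[0, 0, 0, 2], msg_vec=[0, 0, 0, 2]; VV[0]=max(VV[0],msg_vec) then VV[0][0]++ -> VV[0]=[2, 0, 0, 2]
Event 5: SEND 1->2: VV[1][1]++ -> VV[1]=[0, 1, 0, 0], msg_vec=[0, 1, 0, 0]; VV[2]=max(VV[2],msg_vec) then VV[2][2]++ -> VV[2]=[0, 1, 2, 0]
Event 6: SEND 2->0: VV[2][2]++ -> VV[2]=[0, 1, 3, 0], msg_vec=[0, 1, 3, 0]; VV[0]=max(VV[0],msg_vec) then VV[0][0]++ -> VV[0]=[3, 1, 3, 2]
Event 7: SEND 0->1: VV[0][0]++ -> VV[0]=[4, 1, 3, 2], msg_vec=[4, 1, 3, 2]; VV[1]=max(VV[1],msg_vec) then VV[1][1]++ -> VV[1]=[4, 2, 3, 2]
Event 8: SEND 3->2: VV[3][3]++ -> VV[3]=[0, 0, 0, 3], msg_vec=[0, 0, 0, 3]; VV[2]=max(VV[2],msg_vec) then VV[2][2]++ -> VV[2]=[0, 1, 4, 3]
Final vectors: VV[0]=[4, 1, 3, 2]; VV[1]=[4, 2, 3, 2]; VV[2]=[0, 1, 4, 3]; VV[3]=[0, 0, 0, 3]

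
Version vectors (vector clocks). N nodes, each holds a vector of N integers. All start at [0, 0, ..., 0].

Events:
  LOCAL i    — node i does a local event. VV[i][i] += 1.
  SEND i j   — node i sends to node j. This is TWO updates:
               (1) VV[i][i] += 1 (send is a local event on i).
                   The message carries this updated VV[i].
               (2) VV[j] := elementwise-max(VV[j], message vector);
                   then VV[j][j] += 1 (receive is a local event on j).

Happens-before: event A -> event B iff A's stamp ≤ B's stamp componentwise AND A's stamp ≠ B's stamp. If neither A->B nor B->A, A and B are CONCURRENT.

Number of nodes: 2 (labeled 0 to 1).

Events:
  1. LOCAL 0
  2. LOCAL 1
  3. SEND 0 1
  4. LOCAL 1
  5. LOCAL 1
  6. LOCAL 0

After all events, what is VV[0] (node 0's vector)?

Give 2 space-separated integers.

Answer: 3 0

Derivation:
Initial: VV[0]=[0, 0]
Initial: VV[1]=[0, 0]
Event 1: LOCAL 0: VV[0][0]++ -> VV[0]=[1, 0]
Event 2: LOCAL 1: VV[1][1]++ -> VV[1]=[0, 1]
Event 3: SEND 0->1: VV[0][0]++ -> VV[0]=[2, 0], msg_vec=[2, 0]; VV[1]=max(VV[1],msg_vec) then VV[1][1]++ -> VV[1]=[2, 2]
Event 4: LOCAL 1: VV[1][1]++ -> VV[1]=[2, 3]
Event 5: LOCAL 1: VV[1][1]++ -> VV[1]=[2, 4]
Event 6: LOCAL 0: VV[0][0]++ -> VV[0]=[3, 0]
Final vectors: VV[0]=[3, 0]; VV[1]=[2, 4]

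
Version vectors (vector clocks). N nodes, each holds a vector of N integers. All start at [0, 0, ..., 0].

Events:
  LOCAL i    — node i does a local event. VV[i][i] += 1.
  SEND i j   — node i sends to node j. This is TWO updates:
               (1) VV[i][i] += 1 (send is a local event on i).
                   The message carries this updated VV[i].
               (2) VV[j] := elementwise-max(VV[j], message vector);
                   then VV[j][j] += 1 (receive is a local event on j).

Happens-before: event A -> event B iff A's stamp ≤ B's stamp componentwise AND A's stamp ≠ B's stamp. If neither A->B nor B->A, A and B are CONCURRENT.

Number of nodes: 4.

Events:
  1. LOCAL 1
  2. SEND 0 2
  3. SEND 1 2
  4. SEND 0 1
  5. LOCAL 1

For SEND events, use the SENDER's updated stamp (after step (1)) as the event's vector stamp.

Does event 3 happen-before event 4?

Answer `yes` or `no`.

Answer: no

Derivation:
Initial: VV[0]=[0, 0, 0, 0]
Initial: VV[1]=[0, 0, 0, 0]
Initial: VV[2]=[0, 0, 0, 0]
Initial: VV[3]=[0, 0, 0, 0]
Event 1: LOCAL 1: VV[1][1]++ -> VV[1]=[0, 1, 0, 0]
Event 2: SEND 0->2: VV[0][0]++ -> VV[0]=[1, 0, 0, 0], msg_vec=[1, 0, 0, 0]; VV[2]=max(VV[2],msg_vec) then VV[2][2]++ -> VV[2]=[1, 0, 1, 0]
Event 3: SEND 1->2: VV[1][1]++ -> VV[1]=[0, 2, 0, 0], msg_vec=[0, 2, 0, 0]; VV[2]=max(VV[2],msg_vec) then VV[2][2]++ -> VV[2]=[1, 2, 2, 0]
Event 4: SEND 0->1: VV[0][0]++ -> VV[0]=[2, 0, 0, 0], msg_vec=[2, 0, 0, 0]; VV[1]=max(VV[1],msg_vec) then VV[1][1]++ -> VV[1]=[2, 3, 0, 0]
Event 5: LOCAL 1: VV[1][1]++ -> VV[1]=[2, 4, 0, 0]
Event 3 stamp: [0, 2, 0, 0]
Event 4 stamp: [2, 0, 0, 0]
[0, 2, 0, 0] <= [2, 0, 0, 0]? False. Equal? False. Happens-before: False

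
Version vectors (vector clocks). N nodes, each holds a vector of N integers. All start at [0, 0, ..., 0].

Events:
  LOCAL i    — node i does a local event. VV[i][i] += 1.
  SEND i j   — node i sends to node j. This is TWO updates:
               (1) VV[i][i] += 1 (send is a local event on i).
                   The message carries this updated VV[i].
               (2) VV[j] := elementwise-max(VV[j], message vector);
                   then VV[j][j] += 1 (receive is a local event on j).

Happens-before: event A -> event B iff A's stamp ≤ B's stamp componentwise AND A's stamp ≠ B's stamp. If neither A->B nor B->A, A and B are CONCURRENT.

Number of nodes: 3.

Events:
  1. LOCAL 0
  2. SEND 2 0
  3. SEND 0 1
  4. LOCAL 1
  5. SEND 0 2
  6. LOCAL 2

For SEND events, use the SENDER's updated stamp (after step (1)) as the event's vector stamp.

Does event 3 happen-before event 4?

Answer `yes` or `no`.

Answer: yes

Derivation:
Initial: VV[0]=[0, 0, 0]
Initial: VV[1]=[0, 0, 0]
Initial: VV[2]=[0, 0, 0]
Event 1: LOCAL 0: VV[0][0]++ -> VV[0]=[1, 0, 0]
Event 2: SEND 2->0: VV[2][2]++ -> VV[2]=[0, 0, 1], msg_vec=[0, 0, 1]; VV[0]=max(VV[0],msg_vec) then VV[0][0]++ -> VV[0]=[2, 0, 1]
Event 3: SEND 0->1: VV[0][0]++ -> VV[0]=[3, 0, 1], msg_vec=[3, 0, 1]; VV[1]=max(VV[1],msg_vec) then VV[1][1]++ -> VV[1]=[3, 1, 1]
Event 4: LOCAL 1: VV[1][1]++ -> VV[1]=[3, 2, 1]
Event 5: SEND 0->2: VV[0][0]++ -> VV[0]=[4, 0, 1], msg_vec=[4, 0, 1]; VV[2]=max(VV[2],msg_vec) then VV[2][2]++ -> VV[2]=[4, 0, 2]
Event 6: LOCAL 2: VV[2][2]++ -> VV[2]=[4, 0, 3]
Event 3 stamp: [3, 0, 1]
Event 4 stamp: [3, 2, 1]
[3, 0, 1] <= [3, 2, 1]? True. Equal? False. Happens-before: True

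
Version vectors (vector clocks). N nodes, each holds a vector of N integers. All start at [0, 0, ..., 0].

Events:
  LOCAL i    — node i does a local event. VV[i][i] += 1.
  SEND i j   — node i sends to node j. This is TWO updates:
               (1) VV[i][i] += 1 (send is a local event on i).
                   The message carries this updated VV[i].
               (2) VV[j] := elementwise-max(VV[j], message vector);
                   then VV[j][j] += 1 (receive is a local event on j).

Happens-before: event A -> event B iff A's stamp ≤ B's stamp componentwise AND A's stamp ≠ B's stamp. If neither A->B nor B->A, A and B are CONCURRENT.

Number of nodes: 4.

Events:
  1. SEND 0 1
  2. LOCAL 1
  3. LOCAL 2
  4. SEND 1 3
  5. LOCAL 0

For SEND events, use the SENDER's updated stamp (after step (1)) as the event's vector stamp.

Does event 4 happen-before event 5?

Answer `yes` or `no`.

Initial: VV[0]=[0, 0, 0, 0]
Initial: VV[1]=[0, 0, 0, 0]
Initial: VV[2]=[0, 0, 0, 0]
Initial: VV[3]=[0, 0, 0, 0]
Event 1: SEND 0->1: VV[0][0]++ -> VV[0]=[1, 0, 0, 0], msg_vec=[1, 0, 0, 0]; VV[1]=max(VV[1],msg_vec) then VV[1][1]++ -> VV[1]=[1, 1, 0, 0]
Event 2: LOCAL 1: VV[1][1]++ -> VV[1]=[1, 2, 0, 0]
Event 3: LOCAL 2: VV[2][2]++ -> VV[2]=[0, 0, 1, 0]
Event 4: SEND 1->3: VV[1][1]++ -> VV[1]=[1, 3, 0, 0], msg_vec=[1, 3, 0, 0]; VV[3]=max(VV[3],msg_vec) then VV[3][3]++ -> VV[3]=[1, 3, 0, 1]
Event 5: LOCAL 0: VV[0][0]++ -> VV[0]=[2, 0, 0, 0]
Event 4 stamp: [1, 3, 0, 0]
Event 5 stamp: [2, 0, 0, 0]
[1, 3, 0, 0] <= [2, 0, 0, 0]? False. Equal? False. Happens-before: False

Answer: no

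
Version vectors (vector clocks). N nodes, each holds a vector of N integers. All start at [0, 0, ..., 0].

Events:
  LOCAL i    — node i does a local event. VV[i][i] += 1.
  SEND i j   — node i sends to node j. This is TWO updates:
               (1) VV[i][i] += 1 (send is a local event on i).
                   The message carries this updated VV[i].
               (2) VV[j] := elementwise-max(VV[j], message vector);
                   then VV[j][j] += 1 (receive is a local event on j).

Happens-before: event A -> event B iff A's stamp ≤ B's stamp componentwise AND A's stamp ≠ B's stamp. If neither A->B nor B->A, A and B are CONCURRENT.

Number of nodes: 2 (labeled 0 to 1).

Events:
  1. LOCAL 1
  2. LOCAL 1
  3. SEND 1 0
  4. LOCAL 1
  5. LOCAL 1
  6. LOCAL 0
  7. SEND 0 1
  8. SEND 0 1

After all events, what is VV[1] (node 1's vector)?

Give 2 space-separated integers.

Answer: 4 7

Derivation:
Initial: VV[0]=[0, 0]
Initial: VV[1]=[0, 0]
Event 1: LOCAL 1: VV[1][1]++ -> VV[1]=[0, 1]
Event 2: LOCAL 1: VV[1][1]++ -> VV[1]=[0, 2]
Event 3: SEND 1->0: VV[1][1]++ -> VV[1]=[0, 3], msg_vec=[0, 3]; VV[0]=max(VV[0],msg_vec) then VV[0][0]++ -> VV[0]=[1, 3]
Event 4: LOCAL 1: VV[1][1]++ -> VV[1]=[0, 4]
Event 5: LOCAL 1: VV[1][1]++ -> VV[1]=[0, 5]
Event 6: LOCAL 0: VV[0][0]++ -> VV[0]=[2, 3]
Event 7: SEND 0->1: VV[0][0]++ -> VV[0]=[3, 3], msg_vec=[3, 3]; VV[1]=max(VV[1],msg_vec) then VV[1][1]++ -> VV[1]=[3, 6]
Event 8: SEND 0->1: VV[0][0]++ -> VV[0]=[4, 3], msg_vec=[4, 3]; VV[1]=max(VV[1],msg_vec) then VV[1][1]++ -> VV[1]=[4, 7]
Final vectors: VV[0]=[4, 3]; VV[1]=[4, 7]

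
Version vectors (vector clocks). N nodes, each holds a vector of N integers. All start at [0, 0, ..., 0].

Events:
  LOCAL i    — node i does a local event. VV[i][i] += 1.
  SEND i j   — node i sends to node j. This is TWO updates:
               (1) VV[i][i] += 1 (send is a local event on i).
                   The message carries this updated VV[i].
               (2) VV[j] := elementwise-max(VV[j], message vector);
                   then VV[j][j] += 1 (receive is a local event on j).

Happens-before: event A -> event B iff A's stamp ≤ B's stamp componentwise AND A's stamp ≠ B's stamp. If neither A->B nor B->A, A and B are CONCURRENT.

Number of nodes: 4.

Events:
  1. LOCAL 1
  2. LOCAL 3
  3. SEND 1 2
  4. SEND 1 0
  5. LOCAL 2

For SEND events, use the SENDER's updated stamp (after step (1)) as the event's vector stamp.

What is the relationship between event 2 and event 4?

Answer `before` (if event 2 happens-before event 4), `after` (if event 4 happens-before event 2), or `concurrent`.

Answer: concurrent

Derivation:
Initial: VV[0]=[0, 0, 0, 0]
Initial: VV[1]=[0, 0, 0, 0]
Initial: VV[2]=[0, 0, 0, 0]
Initial: VV[3]=[0, 0, 0, 0]
Event 1: LOCAL 1: VV[1][1]++ -> VV[1]=[0, 1, 0, 0]
Event 2: LOCAL 3: VV[3][3]++ -> VV[3]=[0, 0, 0, 1]
Event 3: SEND 1->2: VV[1][1]++ -> VV[1]=[0, 2, 0, 0], msg_vec=[0, 2, 0, 0]; VV[2]=max(VV[2],msg_vec) then VV[2][2]++ -> VV[2]=[0, 2, 1, 0]
Event 4: SEND 1->0: VV[1][1]++ -> VV[1]=[0, 3, 0, 0], msg_vec=[0, 3, 0, 0]; VV[0]=max(VV[0],msg_vec) then VV[0][0]++ -> VV[0]=[1, 3, 0, 0]
Event 5: LOCAL 2: VV[2][2]++ -> VV[2]=[0, 2, 2, 0]
Event 2 stamp: [0, 0, 0, 1]
Event 4 stamp: [0, 3, 0, 0]
[0, 0, 0, 1] <= [0, 3, 0, 0]? False
[0, 3, 0, 0] <= [0, 0, 0, 1]? False
Relation: concurrent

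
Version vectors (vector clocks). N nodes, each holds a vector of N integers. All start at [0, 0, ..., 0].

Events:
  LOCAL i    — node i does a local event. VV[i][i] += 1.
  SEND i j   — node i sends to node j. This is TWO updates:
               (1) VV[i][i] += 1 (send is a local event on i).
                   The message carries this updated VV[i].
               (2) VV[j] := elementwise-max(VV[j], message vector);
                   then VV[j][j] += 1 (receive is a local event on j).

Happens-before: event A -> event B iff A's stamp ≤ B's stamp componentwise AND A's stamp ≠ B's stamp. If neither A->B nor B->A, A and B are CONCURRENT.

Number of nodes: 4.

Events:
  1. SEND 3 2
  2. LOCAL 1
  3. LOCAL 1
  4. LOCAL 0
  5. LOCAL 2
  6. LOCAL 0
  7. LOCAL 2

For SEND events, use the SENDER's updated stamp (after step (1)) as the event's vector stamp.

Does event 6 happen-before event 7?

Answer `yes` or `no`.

Initial: VV[0]=[0, 0, 0, 0]
Initial: VV[1]=[0, 0, 0, 0]
Initial: VV[2]=[0, 0, 0, 0]
Initial: VV[3]=[0, 0, 0, 0]
Event 1: SEND 3->2: VV[3][3]++ -> VV[3]=[0, 0, 0, 1], msg_vec=[0, 0, 0, 1]; VV[2]=max(VV[2],msg_vec) then VV[2][2]++ -> VV[2]=[0, 0, 1, 1]
Event 2: LOCAL 1: VV[1][1]++ -> VV[1]=[0, 1, 0, 0]
Event 3: LOCAL 1: VV[1][1]++ -> VV[1]=[0, 2, 0, 0]
Event 4: LOCAL 0: VV[0][0]++ -> VV[0]=[1, 0, 0, 0]
Event 5: LOCAL 2: VV[2][2]++ -> VV[2]=[0, 0, 2, 1]
Event 6: LOCAL 0: VV[0][0]++ -> VV[0]=[2, 0, 0, 0]
Event 7: LOCAL 2: VV[2][2]++ -> VV[2]=[0, 0, 3, 1]
Event 6 stamp: [2, 0, 0, 0]
Event 7 stamp: [0, 0, 3, 1]
[2, 0, 0, 0] <= [0, 0, 3, 1]? False. Equal? False. Happens-before: False

Answer: no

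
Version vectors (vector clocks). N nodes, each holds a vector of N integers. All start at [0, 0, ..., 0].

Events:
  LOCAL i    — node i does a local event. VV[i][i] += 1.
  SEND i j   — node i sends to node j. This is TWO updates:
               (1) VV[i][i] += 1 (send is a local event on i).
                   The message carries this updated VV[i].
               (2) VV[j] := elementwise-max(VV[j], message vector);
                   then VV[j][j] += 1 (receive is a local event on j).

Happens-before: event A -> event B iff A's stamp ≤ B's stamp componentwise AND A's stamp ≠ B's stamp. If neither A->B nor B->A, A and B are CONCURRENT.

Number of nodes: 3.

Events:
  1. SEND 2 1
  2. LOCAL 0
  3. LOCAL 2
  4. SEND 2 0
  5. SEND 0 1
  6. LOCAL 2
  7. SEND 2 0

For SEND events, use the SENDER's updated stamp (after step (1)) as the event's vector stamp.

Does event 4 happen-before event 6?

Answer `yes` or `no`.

Initial: VV[0]=[0, 0, 0]
Initial: VV[1]=[0, 0, 0]
Initial: VV[2]=[0, 0, 0]
Event 1: SEND 2->1: VV[2][2]++ -> VV[2]=[0, 0, 1], msg_vec=[0, 0, 1]; VV[1]=max(VV[1],msg_vec) then VV[1][1]++ -> VV[1]=[0, 1, 1]
Event 2: LOCAL 0: VV[0][0]++ -> VV[0]=[1, 0, 0]
Event 3: LOCAL 2: VV[2][2]++ -> VV[2]=[0, 0, 2]
Event 4: SEND 2->0: VV[2][2]++ -> VV[2]=[0, 0, 3], msg_vec=[0, 0, 3]; VV[0]=max(VV[0],msg_vec) then VV[0][0]++ -> VV[0]=[2, 0, 3]
Event 5: SEND 0->1: VV[0][0]++ -> VV[0]=[3, 0, 3], msg_vec=[3, 0, 3]; VV[1]=max(VV[1],msg_vec) then VV[1][1]++ -> VV[1]=[3, 2, 3]
Event 6: LOCAL 2: VV[2][2]++ -> VV[2]=[0, 0, 4]
Event 7: SEND 2->0: VV[2][2]++ -> VV[2]=[0, 0, 5], msg_vec=[0, 0, 5]; VV[0]=max(VV[0],msg_vec) then VV[0][0]++ -> VV[0]=[4, 0, 5]
Event 4 stamp: [0, 0, 3]
Event 6 stamp: [0, 0, 4]
[0, 0, 3] <= [0, 0, 4]? True. Equal? False. Happens-before: True

Answer: yes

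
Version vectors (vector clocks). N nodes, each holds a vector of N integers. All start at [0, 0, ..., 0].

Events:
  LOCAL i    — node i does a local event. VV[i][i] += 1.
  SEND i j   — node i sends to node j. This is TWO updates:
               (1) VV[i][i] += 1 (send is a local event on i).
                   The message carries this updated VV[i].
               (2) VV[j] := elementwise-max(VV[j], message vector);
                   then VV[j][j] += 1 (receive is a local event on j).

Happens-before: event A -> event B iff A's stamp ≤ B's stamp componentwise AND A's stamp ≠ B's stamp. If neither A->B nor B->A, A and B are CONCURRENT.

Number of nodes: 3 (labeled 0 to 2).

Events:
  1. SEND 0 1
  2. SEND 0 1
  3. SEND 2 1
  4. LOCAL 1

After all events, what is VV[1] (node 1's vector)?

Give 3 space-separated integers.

Answer: 2 4 1

Derivation:
Initial: VV[0]=[0, 0, 0]
Initial: VV[1]=[0, 0, 0]
Initial: VV[2]=[0, 0, 0]
Event 1: SEND 0->1: VV[0][0]++ -> VV[0]=[1, 0, 0], msg_vec=[1, 0, 0]; VV[1]=max(VV[1],msg_vec) then VV[1][1]++ -> VV[1]=[1, 1, 0]
Event 2: SEND 0->1: VV[0][0]++ -> VV[0]=[2, 0, 0], msg_vec=[2, 0, 0]; VV[1]=max(VV[1],msg_vec) then VV[1][1]++ -> VV[1]=[2, 2, 0]
Event 3: SEND 2->1: VV[2][2]++ -> VV[2]=[0, 0, 1], msg_vec=[0, 0, 1]; VV[1]=max(VV[1],msg_vec) then VV[1][1]++ -> VV[1]=[2, 3, 1]
Event 4: LOCAL 1: VV[1][1]++ -> VV[1]=[2, 4, 1]
Final vectors: VV[0]=[2, 0, 0]; VV[1]=[2, 4, 1]; VV[2]=[0, 0, 1]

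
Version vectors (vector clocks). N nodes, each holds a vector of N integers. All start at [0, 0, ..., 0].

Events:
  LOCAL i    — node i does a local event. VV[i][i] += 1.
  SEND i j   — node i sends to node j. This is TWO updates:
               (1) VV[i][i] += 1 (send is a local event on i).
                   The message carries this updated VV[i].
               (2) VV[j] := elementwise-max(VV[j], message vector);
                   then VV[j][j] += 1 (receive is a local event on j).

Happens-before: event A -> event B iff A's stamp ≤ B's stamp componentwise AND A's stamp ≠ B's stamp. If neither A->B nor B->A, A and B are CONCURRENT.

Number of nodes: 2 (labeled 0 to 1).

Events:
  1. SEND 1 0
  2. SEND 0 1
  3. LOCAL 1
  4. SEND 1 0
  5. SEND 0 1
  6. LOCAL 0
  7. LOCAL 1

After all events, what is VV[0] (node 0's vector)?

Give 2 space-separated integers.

Initial: VV[0]=[0, 0]
Initial: VV[1]=[0, 0]
Event 1: SEND 1->0: VV[1][1]++ -> VV[1]=[0, 1], msg_vec=[0, 1]; VV[0]=max(VV[0],msg_vec) then VV[0][0]++ -> VV[0]=[1, 1]
Event 2: SEND 0->1: VV[0][0]++ -> VV[0]=[2, 1], msg_vec=[2, 1]; VV[1]=max(VV[1],msg_vec) then VV[1][1]++ -> VV[1]=[2, 2]
Event 3: LOCAL 1: VV[1][1]++ -> VV[1]=[2, 3]
Event 4: SEND 1->0: VV[1][1]++ -> VV[1]=[2, 4], msg_vec=[2, 4]; VV[0]=max(VV[0],msg_vec) then VV[0][0]++ -> VV[0]=[3, 4]
Event 5: SEND 0->1: VV[0][0]++ -> VV[0]=[4, 4], msg_vec=[4, 4]; VV[1]=max(VV[1],msg_vec) then VV[1][1]++ -> VV[1]=[4, 5]
Event 6: LOCAL 0: VV[0][0]++ -> VV[0]=[5, 4]
Event 7: LOCAL 1: VV[1][1]++ -> VV[1]=[4, 6]
Final vectors: VV[0]=[5, 4]; VV[1]=[4, 6]

Answer: 5 4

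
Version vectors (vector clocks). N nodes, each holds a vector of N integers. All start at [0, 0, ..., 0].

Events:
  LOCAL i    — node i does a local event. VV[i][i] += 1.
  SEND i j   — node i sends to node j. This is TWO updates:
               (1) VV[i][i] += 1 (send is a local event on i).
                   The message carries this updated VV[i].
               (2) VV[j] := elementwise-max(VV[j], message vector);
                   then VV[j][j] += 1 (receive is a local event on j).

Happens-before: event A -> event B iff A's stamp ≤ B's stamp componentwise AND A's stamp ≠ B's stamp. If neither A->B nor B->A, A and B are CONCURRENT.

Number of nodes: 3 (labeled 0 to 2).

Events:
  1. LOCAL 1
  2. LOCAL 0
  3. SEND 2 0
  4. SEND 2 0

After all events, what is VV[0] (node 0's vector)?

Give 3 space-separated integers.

Initial: VV[0]=[0, 0, 0]
Initial: VV[1]=[0, 0, 0]
Initial: VV[2]=[0, 0, 0]
Event 1: LOCAL 1: VV[1][1]++ -> VV[1]=[0, 1, 0]
Event 2: LOCAL 0: VV[0][0]++ -> VV[0]=[1, 0, 0]
Event 3: SEND 2->0: VV[2][2]++ -> VV[2]=[0, 0, 1], msg_vec=[0, 0, 1]; VV[0]=max(VV[0],msg_vec) then VV[0][0]++ -> VV[0]=[2, 0, 1]
Event 4: SEND 2->0: VV[2][2]++ -> VV[2]=[0, 0, 2], msg_vec=[0, 0, 2]; VV[0]=max(VV[0],msg_vec) then VV[0][0]++ -> VV[0]=[3, 0, 2]
Final vectors: VV[0]=[3, 0, 2]; VV[1]=[0, 1, 0]; VV[2]=[0, 0, 2]

Answer: 3 0 2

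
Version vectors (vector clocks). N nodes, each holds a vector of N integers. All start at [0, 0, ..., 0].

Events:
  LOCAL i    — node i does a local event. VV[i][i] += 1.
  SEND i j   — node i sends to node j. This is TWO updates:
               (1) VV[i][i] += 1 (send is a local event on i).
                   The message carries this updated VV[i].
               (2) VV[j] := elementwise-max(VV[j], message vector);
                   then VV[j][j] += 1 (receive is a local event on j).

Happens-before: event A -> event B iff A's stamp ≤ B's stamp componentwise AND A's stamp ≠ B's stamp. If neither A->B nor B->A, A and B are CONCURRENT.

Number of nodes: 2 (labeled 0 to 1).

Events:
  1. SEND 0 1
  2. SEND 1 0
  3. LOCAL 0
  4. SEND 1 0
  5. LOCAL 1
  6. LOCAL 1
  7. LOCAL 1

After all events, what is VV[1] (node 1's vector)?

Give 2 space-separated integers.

Initial: VV[0]=[0, 0]
Initial: VV[1]=[0, 0]
Event 1: SEND 0->1: VV[0][0]++ -> VV[0]=[1, 0], msg_vec=[1, 0]; VV[1]=max(VV[1],msg_vec) then VV[1][1]++ -> VV[1]=[1, 1]
Event 2: SEND 1->0: VV[1][1]++ -> VV[1]=[1, 2], msg_vec=[1, 2]; VV[0]=max(VV[0],msg_vec) then VV[0][0]++ -> VV[0]=[2, 2]
Event 3: LOCAL 0: VV[0][0]++ -> VV[0]=[3, 2]
Event 4: SEND 1->0: VV[1][1]++ -> VV[1]=[1, 3], msg_vec=[1, 3]; VV[0]=max(VV[0],msg_vec) then VV[0][0]++ -> VV[0]=[4, 3]
Event 5: LOCAL 1: VV[1][1]++ -> VV[1]=[1, 4]
Event 6: LOCAL 1: VV[1][1]++ -> VV[1]=[1, 5]
Event 7: LOCAL 1: VV[1][1]++ -> VV[1]=[1, 6]
Final vectors: VV[0]=[4, 3]; VV[1]=[1, 6]

Answer: 1 6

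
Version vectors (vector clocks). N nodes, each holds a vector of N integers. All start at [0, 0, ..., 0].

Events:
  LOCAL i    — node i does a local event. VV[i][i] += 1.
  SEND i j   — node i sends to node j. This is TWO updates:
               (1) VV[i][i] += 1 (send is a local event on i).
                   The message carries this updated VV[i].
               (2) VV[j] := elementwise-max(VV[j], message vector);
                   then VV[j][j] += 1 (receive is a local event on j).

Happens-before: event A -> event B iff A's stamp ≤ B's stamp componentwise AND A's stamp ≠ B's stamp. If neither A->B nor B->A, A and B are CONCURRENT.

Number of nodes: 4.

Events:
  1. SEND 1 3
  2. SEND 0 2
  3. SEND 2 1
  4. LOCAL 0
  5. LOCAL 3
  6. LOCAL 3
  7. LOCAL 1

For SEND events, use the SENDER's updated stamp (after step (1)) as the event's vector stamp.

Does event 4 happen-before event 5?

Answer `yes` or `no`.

Answer: no

Derivation:
Initial: VV[0]=[0, 0, 0, 0]
Initial: VV[1]=[0, 0, 0, 0]
Initial: VV[2]=[0, 0, 0, 0]
Initial: VV[3]=[0, 0, 0, 0]
Event 1: SEND 1->3: VV[1][1]++ -> VV[1]=[0, 1, 0, 0], msg_vec=[0, 1, 0, 0]; VV[3]=max(VV[3],msg_vec) then VV[3][3]++ -> VV[3]=[0, 1, 0, 1]
Event 2: SEND 0->2: VV[0][0]++ -> VV[0]=[1, 0, 0, 0], msg_vec=[1, 0, 0, 0]; VV[2]=max(VV[2],msg_vec) then VV[2][2]++ -> VV[2]=[1, 0, 1, 0]
Event 3: SEND 2->1: VV[2][2]++ -> VV[2]=[1, 0, 2, 0], msg_vec=[1, 0, 2, 0]; VV[1]=max(VV[1],msg_vec) then VV[1][1]++ -> VV[1]=[1, 2, 2, 0]
Event 4: LOCAL 0: VV[0][0]++ -> VV[0]=[2, 0, 0, 0]
Event 5: LOCAL 3: VV[3][3]++ -> VV[3]=[0, 1, 0, 2]
Event 6: LOCAL 3: VV[3][3]++ -> VV[3]=[0, 1, 0, 3]
Event 7: LOCAL 1: VV[1][1]++ -> VV[1]=[1, 3, 2, 0]
Event 4 stamp: [2, 0, 0, 0]
Event 5 stamp: [0, 1, 0, 2]
[2, 0, 0, 0] <= [0, 1, 0, 2]? False. Equal? False. Happens-before: False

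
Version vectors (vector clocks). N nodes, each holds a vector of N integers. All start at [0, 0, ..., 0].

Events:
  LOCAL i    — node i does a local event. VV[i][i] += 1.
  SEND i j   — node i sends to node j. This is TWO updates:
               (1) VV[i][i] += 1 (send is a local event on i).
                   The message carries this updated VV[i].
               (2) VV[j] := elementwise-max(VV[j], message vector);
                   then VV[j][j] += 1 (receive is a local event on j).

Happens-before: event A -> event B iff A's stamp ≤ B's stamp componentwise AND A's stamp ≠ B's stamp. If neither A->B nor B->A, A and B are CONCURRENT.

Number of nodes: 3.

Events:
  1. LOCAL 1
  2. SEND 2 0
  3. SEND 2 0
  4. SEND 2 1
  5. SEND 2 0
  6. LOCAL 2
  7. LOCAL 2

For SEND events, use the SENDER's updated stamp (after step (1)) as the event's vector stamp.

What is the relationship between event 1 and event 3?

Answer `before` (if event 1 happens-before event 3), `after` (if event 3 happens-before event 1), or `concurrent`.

Answer: concurrent

Derivation:
Initial: VV[0]=[0, 0, 0]
Initial: VV[1]=[0, 0, 0]
Initial: VV[2]=[0, 0, 0]
Event 1: LOCAL 1: VV[1][1]++ -> VV[1]=[0, 1, 0]
Event 2: SEND 2->0: VV[2][2]++ -> VV[2]=[0, 0, 1], msg_vec=[0, 0, 1]; VV[0]=max(VV[0],msg_vec) then VV[0][0]++ -> VV[0]=[1, 0, 1]
Event 3: SEND 2->0: VV[2][2]++ -> VV[2]=[0, 0, 2], msg_vec=[0, 0, 2]; VV[0]=max(VV[0],msg_vec) then VV[0][0]++ -> VV[0]=[2, 0, 2]
Event 4: SEND 2->1: VV[2][2]++ -> VV[2]=[0, 0, 3], msg_vec=[0, 0, 3]; VV[1]=max(VV[1],msg_vec) then VV[1][1]++ -> VV[1]=[0, 2, 3]
Event 5: SEND 2->0: VV[2][2]++ -> VV[2]=[0, 0, 4], msg_vec=[0, 0, 4]; VV[0]=max(VV[0],msg_vec) then VV[0][0]++ -> VV[0]=[3, 0, 4]
Event 6: LOCAL 2: VV[2][2]++ -> VV[2]=[0, 0, 5]
Event 7: LOCAL 2: VV[2][2]++ -> VV[2]=[0, 0, 6]
Event 1 stamp: [0, 1, 0]
Event 3 stamp: [0, 0, 2]
[0, 1, 0] <= [0, 0, 2]? False
[0, 0, 2] <= [0, 1, 0]? False
Relation: concurrent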